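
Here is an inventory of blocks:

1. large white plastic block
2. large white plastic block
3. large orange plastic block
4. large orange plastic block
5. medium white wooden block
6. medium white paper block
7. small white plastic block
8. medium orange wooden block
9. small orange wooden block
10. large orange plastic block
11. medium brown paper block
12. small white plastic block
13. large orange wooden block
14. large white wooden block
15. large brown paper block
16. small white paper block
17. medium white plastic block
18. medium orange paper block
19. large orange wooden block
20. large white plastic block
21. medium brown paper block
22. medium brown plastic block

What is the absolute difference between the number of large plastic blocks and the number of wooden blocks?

0

large plastic blocks: 6. wooden blocks: 6.
|6 − 6| = 6 − 6 = 0.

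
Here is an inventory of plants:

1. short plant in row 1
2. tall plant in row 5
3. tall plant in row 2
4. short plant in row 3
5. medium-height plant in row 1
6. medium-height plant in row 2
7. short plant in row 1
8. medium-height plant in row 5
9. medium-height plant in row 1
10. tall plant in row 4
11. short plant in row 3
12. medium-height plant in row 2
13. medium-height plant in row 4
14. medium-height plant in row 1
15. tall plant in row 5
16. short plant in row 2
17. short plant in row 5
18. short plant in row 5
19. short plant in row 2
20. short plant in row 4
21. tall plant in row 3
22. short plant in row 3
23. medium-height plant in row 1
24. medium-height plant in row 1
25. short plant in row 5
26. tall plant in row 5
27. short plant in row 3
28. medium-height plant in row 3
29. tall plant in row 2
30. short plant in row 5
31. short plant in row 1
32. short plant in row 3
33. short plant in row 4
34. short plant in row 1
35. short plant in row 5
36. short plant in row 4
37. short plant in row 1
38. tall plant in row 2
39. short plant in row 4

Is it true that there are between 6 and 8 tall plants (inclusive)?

There are 8 tall plants.
The claim requires 6 ≤ 8 ≤ 8, which holds.

True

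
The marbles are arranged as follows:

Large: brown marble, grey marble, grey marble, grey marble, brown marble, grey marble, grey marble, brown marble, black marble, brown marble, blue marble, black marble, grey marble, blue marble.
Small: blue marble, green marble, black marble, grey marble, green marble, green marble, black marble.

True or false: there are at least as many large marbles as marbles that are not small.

True

large marbles: 14.
marbles that are not small: 14.
The claim requires 14 ≥ 14, which holds.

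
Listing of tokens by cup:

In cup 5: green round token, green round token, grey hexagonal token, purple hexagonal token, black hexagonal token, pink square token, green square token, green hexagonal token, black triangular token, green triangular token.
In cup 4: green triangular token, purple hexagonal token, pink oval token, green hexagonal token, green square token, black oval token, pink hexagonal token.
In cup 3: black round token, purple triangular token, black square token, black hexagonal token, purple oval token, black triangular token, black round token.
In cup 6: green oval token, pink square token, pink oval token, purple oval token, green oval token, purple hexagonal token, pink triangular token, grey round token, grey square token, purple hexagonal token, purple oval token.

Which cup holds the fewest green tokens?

cup 3

Counts by cup (restricted to green tokens): cup 5→5, cup 4→3, cup 6→2, cup 3→0.
The minimum is 0, held uniquely by cup 3.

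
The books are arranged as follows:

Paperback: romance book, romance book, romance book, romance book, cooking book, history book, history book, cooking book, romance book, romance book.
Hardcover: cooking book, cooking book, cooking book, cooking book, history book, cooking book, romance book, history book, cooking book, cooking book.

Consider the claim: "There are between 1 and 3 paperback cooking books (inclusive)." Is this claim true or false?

True

paperback cooking books: 2.
The claim requires 1 ≤ 2 ≤ 3, which holds.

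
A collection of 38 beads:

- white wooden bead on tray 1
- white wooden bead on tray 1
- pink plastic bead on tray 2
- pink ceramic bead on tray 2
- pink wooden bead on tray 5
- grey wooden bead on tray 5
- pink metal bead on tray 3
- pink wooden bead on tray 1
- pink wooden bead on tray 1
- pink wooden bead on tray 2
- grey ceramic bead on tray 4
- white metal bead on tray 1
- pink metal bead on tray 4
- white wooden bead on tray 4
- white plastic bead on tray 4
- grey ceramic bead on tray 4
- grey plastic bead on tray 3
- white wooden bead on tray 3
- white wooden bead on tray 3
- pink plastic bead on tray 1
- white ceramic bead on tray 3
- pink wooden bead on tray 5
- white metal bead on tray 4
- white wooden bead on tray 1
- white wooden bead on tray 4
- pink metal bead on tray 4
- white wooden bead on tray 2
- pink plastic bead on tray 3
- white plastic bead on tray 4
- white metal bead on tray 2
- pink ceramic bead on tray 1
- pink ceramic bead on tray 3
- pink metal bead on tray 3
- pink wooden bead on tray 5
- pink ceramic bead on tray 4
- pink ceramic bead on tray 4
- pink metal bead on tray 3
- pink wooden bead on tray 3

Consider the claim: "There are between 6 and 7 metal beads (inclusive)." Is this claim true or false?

False

There are 8 metal beads.
The claim requires 6 ≤ 8 ≤ 7, which does not hold.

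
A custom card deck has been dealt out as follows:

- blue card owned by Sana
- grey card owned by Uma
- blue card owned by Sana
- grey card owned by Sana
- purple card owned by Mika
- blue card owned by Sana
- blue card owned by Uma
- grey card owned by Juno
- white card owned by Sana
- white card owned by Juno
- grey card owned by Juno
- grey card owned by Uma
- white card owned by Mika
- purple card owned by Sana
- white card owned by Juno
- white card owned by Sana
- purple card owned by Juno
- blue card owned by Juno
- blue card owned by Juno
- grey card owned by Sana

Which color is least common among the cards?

Counts by color: grey 6, blue 6, white 5, purple 3.
The minimum is 3, held uniquely by purple.

purple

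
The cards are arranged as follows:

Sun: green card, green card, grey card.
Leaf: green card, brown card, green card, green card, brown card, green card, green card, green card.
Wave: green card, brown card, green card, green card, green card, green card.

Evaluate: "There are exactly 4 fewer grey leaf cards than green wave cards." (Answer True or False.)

False

grey leaf cards: 0.
green wave cards: 5.
The claim requires 5 − 0 (= 5) to equal 4, which does not hold.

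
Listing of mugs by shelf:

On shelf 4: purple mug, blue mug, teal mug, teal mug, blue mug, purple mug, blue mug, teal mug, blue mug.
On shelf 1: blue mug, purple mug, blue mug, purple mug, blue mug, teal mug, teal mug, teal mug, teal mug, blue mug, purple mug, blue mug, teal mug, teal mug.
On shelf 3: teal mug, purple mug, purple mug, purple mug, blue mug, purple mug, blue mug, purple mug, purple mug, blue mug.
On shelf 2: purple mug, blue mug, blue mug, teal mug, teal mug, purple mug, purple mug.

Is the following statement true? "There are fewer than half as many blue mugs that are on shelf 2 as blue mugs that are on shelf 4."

blue mugs on shelf 2: 2.
blue mugs on shelf 4: 4.
The claim requires 2 × 2 = 4 < 4, which does not hold.

False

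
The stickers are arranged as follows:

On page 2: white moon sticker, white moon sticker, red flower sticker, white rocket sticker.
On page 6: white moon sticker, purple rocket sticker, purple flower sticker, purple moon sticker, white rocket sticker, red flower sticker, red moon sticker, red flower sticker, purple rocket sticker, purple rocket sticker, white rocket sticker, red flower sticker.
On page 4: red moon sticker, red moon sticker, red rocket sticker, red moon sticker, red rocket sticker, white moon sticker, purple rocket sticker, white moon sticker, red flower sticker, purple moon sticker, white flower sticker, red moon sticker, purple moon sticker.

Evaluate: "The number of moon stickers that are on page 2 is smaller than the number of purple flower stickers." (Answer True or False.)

False

moon stickers on page 2: 2.
purple flower stickers: 1.
The claim requires 2 < 1, which does not hold.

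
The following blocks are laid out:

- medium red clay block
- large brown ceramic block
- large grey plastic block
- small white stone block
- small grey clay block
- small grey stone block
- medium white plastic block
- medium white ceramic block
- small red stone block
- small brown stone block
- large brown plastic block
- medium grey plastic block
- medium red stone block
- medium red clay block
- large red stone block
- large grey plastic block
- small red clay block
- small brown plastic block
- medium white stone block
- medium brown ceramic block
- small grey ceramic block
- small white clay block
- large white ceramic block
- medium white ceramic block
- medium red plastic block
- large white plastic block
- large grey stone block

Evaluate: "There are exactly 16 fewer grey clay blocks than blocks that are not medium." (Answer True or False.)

True

There is 1 grey clay block.
There are 17 blocks that are not medium.
The claim requires 17 − 1 (= 16) to equal 16, which holds.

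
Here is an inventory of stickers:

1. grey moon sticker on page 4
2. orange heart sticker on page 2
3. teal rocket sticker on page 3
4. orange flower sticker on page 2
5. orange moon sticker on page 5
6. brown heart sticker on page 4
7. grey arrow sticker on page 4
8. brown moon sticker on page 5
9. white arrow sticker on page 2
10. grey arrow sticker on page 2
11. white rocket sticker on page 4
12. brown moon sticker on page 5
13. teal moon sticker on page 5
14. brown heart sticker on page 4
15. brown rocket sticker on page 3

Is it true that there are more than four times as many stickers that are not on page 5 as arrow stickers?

stickers that are not on page 5: 11.
arrow stickers: 3.
The claim requires 11 > 4 × 3 = 12, which does not hold.

False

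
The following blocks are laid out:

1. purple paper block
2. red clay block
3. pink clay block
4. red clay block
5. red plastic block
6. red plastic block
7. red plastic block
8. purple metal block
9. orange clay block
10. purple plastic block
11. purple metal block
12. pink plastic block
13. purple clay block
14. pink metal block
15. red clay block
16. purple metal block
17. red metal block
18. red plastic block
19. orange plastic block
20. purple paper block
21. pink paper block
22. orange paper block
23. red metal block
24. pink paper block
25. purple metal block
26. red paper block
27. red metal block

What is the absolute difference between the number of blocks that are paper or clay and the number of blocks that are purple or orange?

blocks that are paper or clay: 12. blocks that are purple or orange: 11.
|12 − 11| = 12 − 11 = 1.

1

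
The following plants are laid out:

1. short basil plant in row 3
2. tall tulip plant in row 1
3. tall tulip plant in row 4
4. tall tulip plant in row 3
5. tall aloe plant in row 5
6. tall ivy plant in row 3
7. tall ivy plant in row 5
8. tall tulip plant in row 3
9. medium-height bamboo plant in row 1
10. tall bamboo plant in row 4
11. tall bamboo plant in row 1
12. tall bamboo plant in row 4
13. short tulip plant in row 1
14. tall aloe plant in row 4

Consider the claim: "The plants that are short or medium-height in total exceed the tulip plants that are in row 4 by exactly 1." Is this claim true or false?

False

There are 3 plants that are short or medium-height.
There is 1 tulip plant in row 4.
The claim requires 3 − 1 (= 2) to equal 1, which does not hold.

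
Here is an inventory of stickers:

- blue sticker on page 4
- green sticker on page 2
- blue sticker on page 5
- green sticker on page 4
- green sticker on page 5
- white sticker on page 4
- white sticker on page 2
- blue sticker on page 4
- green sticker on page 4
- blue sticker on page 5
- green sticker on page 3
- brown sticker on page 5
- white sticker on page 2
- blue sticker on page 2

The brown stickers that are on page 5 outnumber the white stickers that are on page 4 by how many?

0

brown stickers on page 5: 1.
white stickers on page 4: 1.
1 − 1 = 0.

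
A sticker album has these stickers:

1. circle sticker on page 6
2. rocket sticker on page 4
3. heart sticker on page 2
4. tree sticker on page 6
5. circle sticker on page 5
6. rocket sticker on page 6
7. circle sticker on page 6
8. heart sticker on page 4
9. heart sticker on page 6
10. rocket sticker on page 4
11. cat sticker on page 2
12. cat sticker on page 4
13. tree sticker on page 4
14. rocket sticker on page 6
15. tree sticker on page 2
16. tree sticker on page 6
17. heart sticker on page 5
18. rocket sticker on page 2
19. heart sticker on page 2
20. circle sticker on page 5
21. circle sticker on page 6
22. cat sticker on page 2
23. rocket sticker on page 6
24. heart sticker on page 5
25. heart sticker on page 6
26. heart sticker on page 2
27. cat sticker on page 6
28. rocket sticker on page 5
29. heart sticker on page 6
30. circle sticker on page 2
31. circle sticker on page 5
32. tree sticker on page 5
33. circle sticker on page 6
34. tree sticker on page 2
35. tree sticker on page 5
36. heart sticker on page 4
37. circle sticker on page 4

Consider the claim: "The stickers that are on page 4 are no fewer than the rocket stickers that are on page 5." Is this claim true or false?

There are 7 stickers on page 4.
There is 1 rocket sticker on page 5.
The claim requires 7 ≥ 1, which holds.

True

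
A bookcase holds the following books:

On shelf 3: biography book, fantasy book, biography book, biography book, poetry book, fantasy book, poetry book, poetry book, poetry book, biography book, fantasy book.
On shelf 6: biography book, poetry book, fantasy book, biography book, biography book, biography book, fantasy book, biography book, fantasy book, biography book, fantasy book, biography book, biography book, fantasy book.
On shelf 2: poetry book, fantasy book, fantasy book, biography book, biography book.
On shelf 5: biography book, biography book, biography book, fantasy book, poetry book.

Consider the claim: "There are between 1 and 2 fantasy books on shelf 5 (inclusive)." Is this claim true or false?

|fantasy books on shelf 5| = 1.
The claim requires 1 ≤ 1 ≤ 2, which holds.

True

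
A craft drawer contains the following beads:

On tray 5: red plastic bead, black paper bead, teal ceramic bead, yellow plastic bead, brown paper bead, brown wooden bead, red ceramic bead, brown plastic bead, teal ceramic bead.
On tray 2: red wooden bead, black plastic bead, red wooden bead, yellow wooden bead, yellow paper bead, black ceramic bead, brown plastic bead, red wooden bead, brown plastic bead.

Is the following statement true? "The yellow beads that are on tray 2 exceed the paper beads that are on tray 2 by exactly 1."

There are 2 yellow beads on tray 2.
There is 1 paper bead on tray 2.
The claim requires 2 − 1 (= 1) to equal 1, which holds.

True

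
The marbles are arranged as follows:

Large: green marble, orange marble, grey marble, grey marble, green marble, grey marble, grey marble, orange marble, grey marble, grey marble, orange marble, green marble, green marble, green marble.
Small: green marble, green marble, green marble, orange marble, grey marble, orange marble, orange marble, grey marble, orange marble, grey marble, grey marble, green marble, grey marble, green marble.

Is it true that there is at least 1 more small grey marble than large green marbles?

False

|small grey marbles| = 5.
|large green marbles| = 5.
The claim requires 5 − 5 = 0 ≥ 1, which does not hold.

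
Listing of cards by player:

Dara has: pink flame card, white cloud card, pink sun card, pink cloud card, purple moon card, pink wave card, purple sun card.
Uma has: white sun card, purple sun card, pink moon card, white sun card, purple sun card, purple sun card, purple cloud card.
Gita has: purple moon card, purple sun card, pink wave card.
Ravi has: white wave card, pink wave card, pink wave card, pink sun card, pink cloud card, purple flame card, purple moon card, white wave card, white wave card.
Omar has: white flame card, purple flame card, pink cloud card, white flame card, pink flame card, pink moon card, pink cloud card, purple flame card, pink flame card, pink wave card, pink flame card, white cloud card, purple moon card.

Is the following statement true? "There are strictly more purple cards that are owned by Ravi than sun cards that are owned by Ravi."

True

|purple cards owned by Ravi| = 2.
|sun cards owned by Ravi| = 1.
The claim requires 2 > 1, which holds.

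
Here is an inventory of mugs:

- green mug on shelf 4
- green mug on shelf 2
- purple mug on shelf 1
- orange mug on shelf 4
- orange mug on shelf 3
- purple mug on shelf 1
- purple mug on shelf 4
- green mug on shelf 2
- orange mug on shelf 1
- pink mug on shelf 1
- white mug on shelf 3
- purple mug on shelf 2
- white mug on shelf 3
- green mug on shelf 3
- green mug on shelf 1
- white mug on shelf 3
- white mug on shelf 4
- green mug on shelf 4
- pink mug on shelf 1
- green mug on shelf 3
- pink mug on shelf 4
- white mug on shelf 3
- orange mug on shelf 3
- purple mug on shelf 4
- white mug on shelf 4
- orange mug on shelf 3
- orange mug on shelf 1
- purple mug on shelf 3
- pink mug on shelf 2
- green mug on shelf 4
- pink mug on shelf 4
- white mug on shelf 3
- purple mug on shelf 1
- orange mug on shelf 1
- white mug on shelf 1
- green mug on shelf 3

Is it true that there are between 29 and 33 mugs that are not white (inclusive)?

False

mugs that are not white: 28.
The claim requires 29 ≤ 28 ≤ 33, which does not hold.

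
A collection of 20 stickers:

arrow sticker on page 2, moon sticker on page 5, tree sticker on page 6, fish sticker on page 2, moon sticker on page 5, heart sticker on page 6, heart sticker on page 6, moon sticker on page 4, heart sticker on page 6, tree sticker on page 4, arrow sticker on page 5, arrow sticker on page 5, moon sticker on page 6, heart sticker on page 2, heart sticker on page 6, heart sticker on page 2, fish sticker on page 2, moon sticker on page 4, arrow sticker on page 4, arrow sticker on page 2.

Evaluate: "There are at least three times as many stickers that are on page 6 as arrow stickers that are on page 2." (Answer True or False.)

True

There are 6 stickers on page 6.
There are 2 arrow stickers on page 2.
The claim requires 6 ≥ 3 × 2 = 6, which holds.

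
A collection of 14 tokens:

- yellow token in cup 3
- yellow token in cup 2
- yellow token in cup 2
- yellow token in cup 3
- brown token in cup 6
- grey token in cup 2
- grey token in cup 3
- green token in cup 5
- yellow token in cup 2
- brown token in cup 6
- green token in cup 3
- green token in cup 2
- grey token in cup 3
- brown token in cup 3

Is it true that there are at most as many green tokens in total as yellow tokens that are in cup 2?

green tokens: 3.
yellow tokens in cup 2: 3.
The claim requires 3 ≤ 3, which holds.

True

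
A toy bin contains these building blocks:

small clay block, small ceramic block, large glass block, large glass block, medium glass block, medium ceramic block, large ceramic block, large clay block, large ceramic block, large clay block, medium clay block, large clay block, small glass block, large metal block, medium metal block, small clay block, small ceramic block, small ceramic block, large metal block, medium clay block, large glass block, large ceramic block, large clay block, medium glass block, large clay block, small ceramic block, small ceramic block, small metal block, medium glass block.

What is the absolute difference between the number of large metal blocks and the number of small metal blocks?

large metal blocks: 2. small metal blocks: 1.
|2 − 1| = 2 − 1 = 1.

1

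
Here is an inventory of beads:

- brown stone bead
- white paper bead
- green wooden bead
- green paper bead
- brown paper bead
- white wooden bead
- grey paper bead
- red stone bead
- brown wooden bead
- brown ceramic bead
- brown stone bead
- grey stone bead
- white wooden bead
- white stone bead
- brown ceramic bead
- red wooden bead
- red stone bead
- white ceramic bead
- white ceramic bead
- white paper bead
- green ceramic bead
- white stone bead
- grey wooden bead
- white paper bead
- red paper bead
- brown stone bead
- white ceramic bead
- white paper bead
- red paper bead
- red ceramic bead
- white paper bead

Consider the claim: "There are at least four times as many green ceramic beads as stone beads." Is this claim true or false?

green ceramic beads: 1.
stone beads: 8.
The claim requires 1 ≥ 4 × 8 = 32, which does not hold.

False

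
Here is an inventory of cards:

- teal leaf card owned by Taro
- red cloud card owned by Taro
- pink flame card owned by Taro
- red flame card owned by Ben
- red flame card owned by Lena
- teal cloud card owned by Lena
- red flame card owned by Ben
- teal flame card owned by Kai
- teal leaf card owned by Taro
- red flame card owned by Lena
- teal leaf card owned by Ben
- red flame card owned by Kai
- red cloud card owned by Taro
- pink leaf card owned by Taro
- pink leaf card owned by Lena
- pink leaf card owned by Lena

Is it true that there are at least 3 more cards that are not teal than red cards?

True

cards that are not teal: 11.
red cards: 7.
The claim requires 11 − 7 = 4 ≥ 3, which holds.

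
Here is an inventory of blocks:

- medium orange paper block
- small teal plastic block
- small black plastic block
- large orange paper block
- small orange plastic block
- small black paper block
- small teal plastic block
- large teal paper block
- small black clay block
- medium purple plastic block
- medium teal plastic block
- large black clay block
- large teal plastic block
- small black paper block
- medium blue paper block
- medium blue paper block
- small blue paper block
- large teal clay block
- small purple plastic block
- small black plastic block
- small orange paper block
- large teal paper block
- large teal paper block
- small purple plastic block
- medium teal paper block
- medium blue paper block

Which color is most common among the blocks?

Counts by color: teal 9, black 6, orange 4, blue 4, purple 3.
The maximum is 9, held uniquely by teal.

teal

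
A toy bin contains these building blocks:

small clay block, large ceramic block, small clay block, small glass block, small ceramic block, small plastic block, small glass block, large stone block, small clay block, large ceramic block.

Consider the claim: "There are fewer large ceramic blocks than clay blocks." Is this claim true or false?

True

large ceramic blocks: 2.
clay blocks: 3.
The claim requires 2 < 3, which holds.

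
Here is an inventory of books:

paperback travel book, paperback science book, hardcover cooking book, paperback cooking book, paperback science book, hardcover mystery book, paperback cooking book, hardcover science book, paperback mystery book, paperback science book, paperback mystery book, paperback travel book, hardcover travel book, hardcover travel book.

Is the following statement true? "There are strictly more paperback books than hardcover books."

True

There are 9 paperback books.
There are 5 hardcover books.
The claim requires 9 > 5, which holds.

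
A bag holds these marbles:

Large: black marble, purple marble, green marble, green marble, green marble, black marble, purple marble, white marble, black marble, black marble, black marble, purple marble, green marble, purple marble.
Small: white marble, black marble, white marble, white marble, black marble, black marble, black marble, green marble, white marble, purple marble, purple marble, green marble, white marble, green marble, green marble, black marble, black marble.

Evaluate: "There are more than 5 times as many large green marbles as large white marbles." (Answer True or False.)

False

large green marbles: 4.
large white marbles: 1.
The claim requires 4 > 5 × 1 = 5, which does not hold.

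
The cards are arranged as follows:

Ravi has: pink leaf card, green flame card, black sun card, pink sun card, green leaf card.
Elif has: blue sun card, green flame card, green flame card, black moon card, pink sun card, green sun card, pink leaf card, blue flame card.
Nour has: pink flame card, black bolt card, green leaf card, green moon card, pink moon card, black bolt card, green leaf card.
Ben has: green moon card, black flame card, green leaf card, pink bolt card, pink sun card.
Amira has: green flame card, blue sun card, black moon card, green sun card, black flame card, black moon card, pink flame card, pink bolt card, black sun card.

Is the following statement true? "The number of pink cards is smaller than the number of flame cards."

pink cards: 10.
flame cards: 9.
The claim requires 10 < 9, which does not hold.

False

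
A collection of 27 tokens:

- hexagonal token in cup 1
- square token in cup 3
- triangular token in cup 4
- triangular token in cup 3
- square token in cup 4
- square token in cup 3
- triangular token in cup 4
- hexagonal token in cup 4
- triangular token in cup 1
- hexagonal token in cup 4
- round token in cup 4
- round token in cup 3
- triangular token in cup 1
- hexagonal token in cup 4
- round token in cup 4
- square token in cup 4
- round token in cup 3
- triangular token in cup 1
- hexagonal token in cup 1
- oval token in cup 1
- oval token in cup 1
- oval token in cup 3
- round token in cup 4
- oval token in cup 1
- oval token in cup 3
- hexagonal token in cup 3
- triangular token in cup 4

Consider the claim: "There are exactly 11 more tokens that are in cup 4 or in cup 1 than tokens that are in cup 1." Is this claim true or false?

True

|tokens in cup 4 or in cup 1| = 19.
|tokens in cup 1| = 8.
The claim requires 19 − 8 (= 11) to equal 11, which holds.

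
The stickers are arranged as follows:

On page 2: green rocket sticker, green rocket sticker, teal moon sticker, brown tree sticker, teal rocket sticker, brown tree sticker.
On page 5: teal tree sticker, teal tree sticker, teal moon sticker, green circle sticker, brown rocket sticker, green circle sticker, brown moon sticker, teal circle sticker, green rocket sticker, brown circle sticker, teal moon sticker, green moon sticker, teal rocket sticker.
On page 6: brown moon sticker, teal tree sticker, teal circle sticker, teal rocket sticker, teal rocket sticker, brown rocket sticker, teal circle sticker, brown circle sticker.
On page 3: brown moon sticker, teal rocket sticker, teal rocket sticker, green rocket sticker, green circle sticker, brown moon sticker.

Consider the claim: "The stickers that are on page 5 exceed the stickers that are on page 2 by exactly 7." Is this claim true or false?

True

There are 13 stickers on page 5.
There are 6 stickers on page 2.
The claim requires 13 − 6 (= 7) to equal 7, which holds.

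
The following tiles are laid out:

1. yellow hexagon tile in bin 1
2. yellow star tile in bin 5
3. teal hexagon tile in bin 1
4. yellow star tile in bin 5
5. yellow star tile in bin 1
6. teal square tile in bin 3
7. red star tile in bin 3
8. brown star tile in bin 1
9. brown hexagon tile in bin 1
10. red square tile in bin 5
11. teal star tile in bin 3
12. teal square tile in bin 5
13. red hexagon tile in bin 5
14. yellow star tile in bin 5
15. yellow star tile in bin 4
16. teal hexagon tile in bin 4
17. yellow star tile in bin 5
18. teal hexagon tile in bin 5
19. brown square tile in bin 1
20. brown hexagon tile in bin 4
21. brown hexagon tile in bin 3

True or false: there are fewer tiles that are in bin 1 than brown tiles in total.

False

There are 6 tiles in bin 1.
There are 5 brown tiles.
The claim requires 6 < 5, which does not hold.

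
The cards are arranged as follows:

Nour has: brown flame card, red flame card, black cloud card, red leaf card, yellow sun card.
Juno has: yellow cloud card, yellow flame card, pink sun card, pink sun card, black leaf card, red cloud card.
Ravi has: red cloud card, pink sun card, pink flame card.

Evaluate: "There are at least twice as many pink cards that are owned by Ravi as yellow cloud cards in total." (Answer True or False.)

|pink cards owned by Ravi| = 2.
|yellow cloud cards| = 1.
The claim requires 2 ≥ 2 × 1 = 2, which holds.

True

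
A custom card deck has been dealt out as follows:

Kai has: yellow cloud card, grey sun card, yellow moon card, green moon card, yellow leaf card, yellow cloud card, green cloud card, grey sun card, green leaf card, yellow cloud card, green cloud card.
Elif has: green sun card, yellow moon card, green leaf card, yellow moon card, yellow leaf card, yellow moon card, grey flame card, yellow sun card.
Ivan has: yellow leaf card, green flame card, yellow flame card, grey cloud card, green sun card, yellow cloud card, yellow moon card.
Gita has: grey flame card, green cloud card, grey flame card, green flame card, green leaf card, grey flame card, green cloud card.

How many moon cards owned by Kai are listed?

2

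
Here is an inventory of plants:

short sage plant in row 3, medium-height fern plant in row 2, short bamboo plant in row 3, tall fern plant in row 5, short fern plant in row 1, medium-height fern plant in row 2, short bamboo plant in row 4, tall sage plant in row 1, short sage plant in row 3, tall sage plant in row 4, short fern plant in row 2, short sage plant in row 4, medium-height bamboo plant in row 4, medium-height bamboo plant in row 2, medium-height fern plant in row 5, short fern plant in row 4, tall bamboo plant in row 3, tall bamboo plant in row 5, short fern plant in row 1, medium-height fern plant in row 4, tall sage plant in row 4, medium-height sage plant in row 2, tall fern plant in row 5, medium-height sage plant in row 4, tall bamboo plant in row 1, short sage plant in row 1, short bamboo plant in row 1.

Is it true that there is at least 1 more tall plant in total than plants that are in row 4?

False

tall plants: 8.
plants in row 4: 8.
The claim requires 8 − 8 = 0 ≥ 1, which does not hold.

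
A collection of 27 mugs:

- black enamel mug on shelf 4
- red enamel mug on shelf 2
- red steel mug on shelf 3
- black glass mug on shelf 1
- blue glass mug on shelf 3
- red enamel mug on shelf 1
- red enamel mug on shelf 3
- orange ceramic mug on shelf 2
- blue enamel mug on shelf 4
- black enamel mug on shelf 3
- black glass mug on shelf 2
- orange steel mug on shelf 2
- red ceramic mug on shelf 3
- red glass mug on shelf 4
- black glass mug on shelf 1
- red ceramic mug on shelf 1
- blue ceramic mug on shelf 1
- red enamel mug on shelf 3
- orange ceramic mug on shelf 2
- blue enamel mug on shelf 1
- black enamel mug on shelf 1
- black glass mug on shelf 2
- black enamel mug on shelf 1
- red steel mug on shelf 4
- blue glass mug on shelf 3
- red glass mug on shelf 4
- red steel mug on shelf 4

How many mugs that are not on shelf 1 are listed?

Total mugs: 27; with the excluded value: 8; remaining 27 − 8 = 19.

19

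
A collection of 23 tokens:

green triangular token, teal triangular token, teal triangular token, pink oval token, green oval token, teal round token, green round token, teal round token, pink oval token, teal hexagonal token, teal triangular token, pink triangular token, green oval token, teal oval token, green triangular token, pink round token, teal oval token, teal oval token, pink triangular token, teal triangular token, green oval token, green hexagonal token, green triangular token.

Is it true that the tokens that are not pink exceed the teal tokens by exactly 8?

True

tokens that are not pink: 18.
teal tokens: 10.
The claim requires 18 − 10 (= 8) to equal 8, which holds.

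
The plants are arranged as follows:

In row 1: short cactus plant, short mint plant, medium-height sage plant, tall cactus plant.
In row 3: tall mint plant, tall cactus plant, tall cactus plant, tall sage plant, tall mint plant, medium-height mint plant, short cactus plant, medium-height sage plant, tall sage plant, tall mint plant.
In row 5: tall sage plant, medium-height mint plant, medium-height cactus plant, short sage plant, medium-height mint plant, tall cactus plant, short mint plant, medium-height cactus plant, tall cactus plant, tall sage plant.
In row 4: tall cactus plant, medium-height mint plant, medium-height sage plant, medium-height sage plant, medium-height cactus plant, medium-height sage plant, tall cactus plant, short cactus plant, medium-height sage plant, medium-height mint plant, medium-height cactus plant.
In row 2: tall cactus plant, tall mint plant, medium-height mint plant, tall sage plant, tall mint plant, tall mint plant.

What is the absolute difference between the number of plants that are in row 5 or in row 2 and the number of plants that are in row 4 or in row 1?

1

plants in row 5 or in row 2: 16. plants in row 4 or in row 1: 15.
|16 − 15| = 16 − 15 = 1.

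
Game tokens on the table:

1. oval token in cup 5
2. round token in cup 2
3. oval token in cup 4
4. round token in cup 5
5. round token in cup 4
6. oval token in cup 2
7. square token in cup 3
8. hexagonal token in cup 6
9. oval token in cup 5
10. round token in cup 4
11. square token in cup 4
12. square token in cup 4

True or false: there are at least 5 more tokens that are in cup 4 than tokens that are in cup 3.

False

There are 5 tokens in cup 4.
There is 1 token in cup 3.
The claim requires 5 − 1 = 4 ≥ 5, which does not hold.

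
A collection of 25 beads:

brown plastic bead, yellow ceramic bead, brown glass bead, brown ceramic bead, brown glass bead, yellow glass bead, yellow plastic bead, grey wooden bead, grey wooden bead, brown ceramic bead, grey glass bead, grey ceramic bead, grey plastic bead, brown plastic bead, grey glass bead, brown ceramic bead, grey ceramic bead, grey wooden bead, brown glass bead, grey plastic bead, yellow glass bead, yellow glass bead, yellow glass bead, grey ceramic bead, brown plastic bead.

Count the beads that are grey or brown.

brown: 9; grey: 10; together 9 + 10 = 19.

19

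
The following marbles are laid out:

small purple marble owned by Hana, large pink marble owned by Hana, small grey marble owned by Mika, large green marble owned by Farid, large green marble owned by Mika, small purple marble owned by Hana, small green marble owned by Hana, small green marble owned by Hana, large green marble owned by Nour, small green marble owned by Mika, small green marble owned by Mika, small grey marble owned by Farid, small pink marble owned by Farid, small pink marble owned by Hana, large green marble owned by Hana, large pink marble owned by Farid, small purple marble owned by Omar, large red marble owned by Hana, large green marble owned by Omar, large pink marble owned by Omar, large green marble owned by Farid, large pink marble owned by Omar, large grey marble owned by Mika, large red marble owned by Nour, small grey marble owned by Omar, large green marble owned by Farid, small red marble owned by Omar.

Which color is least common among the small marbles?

Counts by color (restricted to small marbles): green 4, purple 3, grey 3, pink 2, red 1.
The minimum is 1, held uniquely by red.

red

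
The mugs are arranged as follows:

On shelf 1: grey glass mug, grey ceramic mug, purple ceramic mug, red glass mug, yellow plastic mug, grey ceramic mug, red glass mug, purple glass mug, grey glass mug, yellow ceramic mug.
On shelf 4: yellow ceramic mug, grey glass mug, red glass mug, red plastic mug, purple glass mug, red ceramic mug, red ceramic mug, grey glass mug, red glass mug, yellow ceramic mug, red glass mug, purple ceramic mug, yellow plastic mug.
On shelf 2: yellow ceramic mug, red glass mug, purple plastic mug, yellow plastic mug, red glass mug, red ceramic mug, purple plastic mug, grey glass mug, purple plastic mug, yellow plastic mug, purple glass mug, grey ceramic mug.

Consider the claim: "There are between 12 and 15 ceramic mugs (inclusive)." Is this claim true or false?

ceramic mugs: 12.
The claim requires 12 ≤ 12 ≤ 15, which holds.

True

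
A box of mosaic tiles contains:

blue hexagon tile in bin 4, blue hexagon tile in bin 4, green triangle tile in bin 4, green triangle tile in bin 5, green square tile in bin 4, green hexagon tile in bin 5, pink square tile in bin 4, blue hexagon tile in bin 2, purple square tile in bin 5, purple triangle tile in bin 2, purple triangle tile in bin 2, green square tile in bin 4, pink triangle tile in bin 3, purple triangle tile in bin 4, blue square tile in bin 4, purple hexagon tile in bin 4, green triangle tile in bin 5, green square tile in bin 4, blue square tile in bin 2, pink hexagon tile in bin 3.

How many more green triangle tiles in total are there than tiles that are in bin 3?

green triangle tiles: 3.
tiles in bin 3: 2.
3 − 2 = 1.

1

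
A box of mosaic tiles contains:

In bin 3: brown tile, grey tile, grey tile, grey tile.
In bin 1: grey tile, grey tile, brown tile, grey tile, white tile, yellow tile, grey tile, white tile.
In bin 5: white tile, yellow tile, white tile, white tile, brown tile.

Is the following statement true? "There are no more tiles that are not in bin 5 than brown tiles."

tiles that are not in bin 5: 12.
brown tiles: 3.
The claim requires 12 ≤ 3, which does not hold.

False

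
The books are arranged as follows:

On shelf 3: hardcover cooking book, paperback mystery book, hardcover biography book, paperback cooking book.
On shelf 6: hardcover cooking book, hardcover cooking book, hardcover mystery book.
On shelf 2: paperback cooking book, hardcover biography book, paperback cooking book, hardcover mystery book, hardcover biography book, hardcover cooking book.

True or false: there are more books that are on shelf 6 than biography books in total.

False

|books on shelf 6| = 3.
|biography books| = 3.
The claim requires 3 > 3, which does not hold.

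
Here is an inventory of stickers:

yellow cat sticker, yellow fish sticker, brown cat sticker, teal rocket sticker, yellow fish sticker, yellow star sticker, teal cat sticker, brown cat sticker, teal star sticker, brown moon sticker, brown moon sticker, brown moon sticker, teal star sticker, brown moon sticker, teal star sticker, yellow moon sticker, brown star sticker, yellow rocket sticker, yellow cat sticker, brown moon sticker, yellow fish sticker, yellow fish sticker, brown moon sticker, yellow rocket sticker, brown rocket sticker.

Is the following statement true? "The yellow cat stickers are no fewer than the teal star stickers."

False

|yellow cat stickers| = 2.
|teal star stickers| = 3.
The claim requires 2 ≥ 3, which does not hold.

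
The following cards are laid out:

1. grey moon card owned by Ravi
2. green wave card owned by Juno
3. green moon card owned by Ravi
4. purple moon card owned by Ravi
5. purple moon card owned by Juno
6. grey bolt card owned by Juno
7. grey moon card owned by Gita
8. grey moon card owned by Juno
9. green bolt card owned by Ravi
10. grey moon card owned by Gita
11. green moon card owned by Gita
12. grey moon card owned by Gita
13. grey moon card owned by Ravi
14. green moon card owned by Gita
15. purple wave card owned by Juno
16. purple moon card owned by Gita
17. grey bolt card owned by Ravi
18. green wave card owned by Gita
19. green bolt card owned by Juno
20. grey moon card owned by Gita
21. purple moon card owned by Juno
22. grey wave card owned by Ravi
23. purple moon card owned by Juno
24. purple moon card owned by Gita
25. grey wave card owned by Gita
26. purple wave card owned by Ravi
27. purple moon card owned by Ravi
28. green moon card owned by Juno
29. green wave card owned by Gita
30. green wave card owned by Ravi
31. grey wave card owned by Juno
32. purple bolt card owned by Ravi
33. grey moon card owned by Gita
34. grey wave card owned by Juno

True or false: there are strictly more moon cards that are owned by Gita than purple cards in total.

False

|moon cards owned by Gita| = 9.
|purple cards| = 10.
The claim requires 9 > 10, which does not hold.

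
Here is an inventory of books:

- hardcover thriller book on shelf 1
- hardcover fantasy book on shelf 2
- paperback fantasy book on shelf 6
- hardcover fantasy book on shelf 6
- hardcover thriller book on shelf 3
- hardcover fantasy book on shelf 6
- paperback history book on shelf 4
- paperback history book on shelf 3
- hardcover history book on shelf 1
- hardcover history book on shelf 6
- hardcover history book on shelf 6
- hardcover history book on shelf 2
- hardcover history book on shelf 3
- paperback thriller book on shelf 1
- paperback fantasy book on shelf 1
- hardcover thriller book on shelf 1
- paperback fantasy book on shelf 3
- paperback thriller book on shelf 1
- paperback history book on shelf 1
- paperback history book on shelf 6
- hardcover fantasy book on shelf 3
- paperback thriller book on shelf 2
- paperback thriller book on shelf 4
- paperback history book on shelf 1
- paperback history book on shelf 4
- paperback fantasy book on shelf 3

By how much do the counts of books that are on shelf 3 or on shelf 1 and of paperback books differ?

0

books on shelf 3 or on shelf 1: 14. paperback books: 14.
|14 − 14| = 14 − 14 = 0.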